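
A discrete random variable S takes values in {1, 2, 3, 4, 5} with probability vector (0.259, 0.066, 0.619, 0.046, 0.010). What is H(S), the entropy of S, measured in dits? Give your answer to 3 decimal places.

0.440 dits

H(S) = −Σ p·log₁₀ p.
  −(0.259)·log₁₀(0.259) = 0.1520
  −(0.066)·log₁₀(0.066) = 0.0779
  −(0.619)·log₁₀(0.619) = 0.1289
  −(0.046)·log₁₀(0.046) = 0.0615
  −(0.010)·log₁₀(0.010) = 0.0200
Sum: 0.1520 + 0.0779 + 0.1289 + 0.0615 + 0.0200 = 0.440 dits.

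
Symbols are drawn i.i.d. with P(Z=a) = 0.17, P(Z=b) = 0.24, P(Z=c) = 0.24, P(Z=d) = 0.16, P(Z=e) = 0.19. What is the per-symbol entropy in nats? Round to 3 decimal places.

1.595 nats

H(Z) = −Σ p·ln p.
  −(0.17)·ln(0.17) = 0.3012
  −(0.24)·ln(0.24) = 0.3425
  −(0.24)·ln(0.24) = 0.3425
  −(0.16)·ln(0.16) = 0.2932
  −(0.19)·ln(0.19) = 0.3155
Sum: 0.3012 + 0.3425 + 0.3425 + 0.2932 + 0.3155 = 1.595 nats.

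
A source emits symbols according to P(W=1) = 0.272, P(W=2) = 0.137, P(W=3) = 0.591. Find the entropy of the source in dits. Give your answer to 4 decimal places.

H(W) = −Σ p·log₁₀ p.
  −(0.272)·log₁₀(0.272) = 0.15380
  −(0.137)·log₁₀(0.137) = 0.11827
  −(0.591)·log₁₀(0.591) = 0.13499
Sum: 0.15380 + 0.11827 + 0.13499 = 0.4071 dits.

0.4071 dits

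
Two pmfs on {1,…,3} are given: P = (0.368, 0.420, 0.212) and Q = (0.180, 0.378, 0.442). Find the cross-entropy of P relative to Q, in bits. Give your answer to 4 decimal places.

H(P,Q) = −Σ p·log₂ q.
  −0.368·log₂(0.180) = 0.91041
  −0.420·log₂(0.378) = 0.58949
  −0.212·log₂(0.442) = 0.24971
H(P,Q) = 1.7496 bits.

1.7496 bits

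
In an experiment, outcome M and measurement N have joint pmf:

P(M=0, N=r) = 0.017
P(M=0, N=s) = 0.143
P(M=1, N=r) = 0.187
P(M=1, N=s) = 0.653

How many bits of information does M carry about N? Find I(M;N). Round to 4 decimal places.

0.0092 bits

Marginals: p(M) = (0.1600, 0.8400), p(N) = (0.2040, 0.7960).
I(M;N) = Σ p(x,y)·log₂[p(x,y)/(p(x)p(y))].
  (0,r): 0.017·log₂(0.5208) = -0.01600
  (0,s): 0.143·log₂(1.1228) = 0.02390
  (1,r): 0.187·log₂(1.0913) = 0.02356
  (1,s): 0.653·log₂(0.9766) = -0.02230
Sum = 0.0092 bits.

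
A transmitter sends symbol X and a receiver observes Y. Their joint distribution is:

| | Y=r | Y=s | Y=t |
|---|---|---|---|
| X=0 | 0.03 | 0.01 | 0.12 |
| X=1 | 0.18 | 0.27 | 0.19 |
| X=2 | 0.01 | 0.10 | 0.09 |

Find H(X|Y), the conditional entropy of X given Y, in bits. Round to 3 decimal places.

Chain rule: H(X|Y) = H(X,Y) − H(Y).
Marginals: p(X) = (0.1600, 0.6400, 0.2000), p(Y) = (0.2200, 0.3800, 0.4000).
H(X,Y) = 2.7071 bits; H(Y) = 1.5398 bits.
H(X|Y) = 2.7071 − 1.5398 = 1.167 bits.

1.167 bits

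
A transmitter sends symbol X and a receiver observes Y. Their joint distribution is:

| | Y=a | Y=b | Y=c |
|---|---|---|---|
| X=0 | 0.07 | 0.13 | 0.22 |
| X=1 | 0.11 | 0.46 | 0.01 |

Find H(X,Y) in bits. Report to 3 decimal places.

H(X,Y) = −Σ p(x,y)·log₂ p(x,y) over all 6 cells.
  cell (0,a): −0.07·log₂0.07 = 0.2686
  cell (0,b): −0.13·log₂0.13 = 0.3826
  cell (0,c): −0.22·log₂0.22 = 0.4806
  cell (1,a): −0.11·log₂0.11 = 0.3503
  cell (1,b): −0.46·log₂0.46 = 0.5153
  cell (1,c): −0.01·log₂0.01 = 0.0664
Sum = 2.064 bits.

2.064 bits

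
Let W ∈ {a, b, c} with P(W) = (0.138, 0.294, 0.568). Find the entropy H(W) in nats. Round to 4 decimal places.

H(W) = −Σ p·ln p.
  −(0.138)·ln(0.138) = 0.27331
  −(0.294)·ln(0.294) = 0.35991
  −(0.568)·ln(0.568) = 0.32128
Sum: 0.27331 + 0.35991 + 0.32128 = 0.9545 nats.

0.9545 nats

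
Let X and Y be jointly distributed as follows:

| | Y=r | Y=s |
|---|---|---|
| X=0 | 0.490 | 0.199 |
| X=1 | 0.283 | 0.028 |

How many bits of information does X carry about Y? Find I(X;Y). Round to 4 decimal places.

0.0395 bits

Marginals: p(X) = (0.6890, 0.3110), p(Y) = (0.7730, 0.2270).
I(X;Y) = Σ p(x,y)·log₂[p(x,y)/(p(x)p(y))].
  (0,r): 0.490·log₂(0.9200) = -0.05893
  (0,s): 0.199·log₂(1.2724) = 0.06915
  (1,r): 0.283·log₂(1.1772) = 0.06660
  (1,s): 0.028·log₂(0.3966) = -0.03736
Sum = 0.0395 bits.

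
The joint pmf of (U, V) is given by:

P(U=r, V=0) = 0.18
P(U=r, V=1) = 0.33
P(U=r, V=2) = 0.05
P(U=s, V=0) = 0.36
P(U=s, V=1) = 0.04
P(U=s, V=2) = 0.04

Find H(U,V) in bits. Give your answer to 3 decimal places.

2.091 bits

H(U,V) = −Σ p(x,y)·log₂ p(x,y) over all 6 cells.
  cell (r,0): −0.18·log₂0.18 = 0.4453
  cell (r,1): −0.33·log₂0.33 = 0.5278
  cell (r,2): −0.05·log₂0.05 = 0.2161
  cell (s,0): −0.36·log₂0.36 = 0.5306
  cell (s,1): −0.04·log₂0.04 = 0.1858
  cell (s,2): −0.04·log₂0.04 = 0.1858
Sum = 2.091 bits.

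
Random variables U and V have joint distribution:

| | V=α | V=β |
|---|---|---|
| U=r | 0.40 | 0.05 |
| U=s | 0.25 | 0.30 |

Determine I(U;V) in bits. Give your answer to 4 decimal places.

0.1609 bits

Marginals: p(U) = (0.4500, 0.5500), p(V) = (0.6500, 0.3500).
I(U;V) = H(U) + H(V) − H(U,V).
H(U) = 0.9928, H(V) = 0.9341, H(U,V) = 1.7660.
I(U;V) = 0.9928 + 0.9341 − 1.7660 = 0.1609 bits.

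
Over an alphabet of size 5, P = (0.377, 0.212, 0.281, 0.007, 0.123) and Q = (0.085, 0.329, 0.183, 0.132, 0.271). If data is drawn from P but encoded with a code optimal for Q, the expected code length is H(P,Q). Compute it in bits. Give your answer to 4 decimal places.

H(P,Q) = −Σ p·log₂ q.
  −0.377·log₂(0.085) = 1.34076
  −0.212·log₂(0.329) = 0.34001
  −0.281·log₂(0.183) = 0.68847
  −0.007·log₂(0.132) = 0.02045
  −0.123·log₂(0.271) = 0.23169
H(P,Q) = 2.6214 bits.

2.6214 bits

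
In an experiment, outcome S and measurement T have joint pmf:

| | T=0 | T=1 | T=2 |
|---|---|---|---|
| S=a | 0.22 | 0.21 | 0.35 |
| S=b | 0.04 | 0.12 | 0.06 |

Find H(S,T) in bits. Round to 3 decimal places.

H(S,T) = −Σ p(x,y)·log₂ p(x,y) over all 6 cells.
  cell (a,0): −0.22·log₂0.22 = 0.4806
  cell (a,1): −0.21·log₂0.21 = 0.4728
  cell (a,2): −0.35·log₂0.35 = 0.5301
  cell (b,0): −0.04·log₂0.04 = 0.1858
  cell (b,1): −0.12·log₂0.12 = 0.3671
  cell (b,2): −0.06·log₂0.06 = 0.2435
Sum = 2.280 bits.

2.280 bits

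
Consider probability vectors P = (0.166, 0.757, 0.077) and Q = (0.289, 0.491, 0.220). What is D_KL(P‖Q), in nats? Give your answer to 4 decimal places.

0.1548 nats

D(P‖Q) = Σ p·ln(p/q).
  0.166·ln(0.166/0.289) = -0.09204
  0.757·ln(0.757/0.491) = 0.32772
  0.077·ln(0.077/0.220) = -0.08084
D(P‖Q) = 0.1548 nats.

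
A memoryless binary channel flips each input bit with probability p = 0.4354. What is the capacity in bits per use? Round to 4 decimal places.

Binary symmetric channel: C = 1 − h₂(ε) where h₂ is the binary entropy function.
h₂(0.4354) = −0.4354·log₂0.4354 − 0.5646·log₂0.5646 = 0.9879.
C = 1 − 0.9879 = 0.0121 bits per channel use.

0.0121 bits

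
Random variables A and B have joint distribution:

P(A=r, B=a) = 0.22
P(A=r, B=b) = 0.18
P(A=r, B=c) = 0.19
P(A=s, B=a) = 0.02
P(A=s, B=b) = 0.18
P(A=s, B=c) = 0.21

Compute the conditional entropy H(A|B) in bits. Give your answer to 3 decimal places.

Marginals: p(A) = (0.5900, 0.4100), p(B) = (0.2400, 0.3600, 0.4000).
H(A|B) = Σ p(B) · H(A|B=·).
  B=a: p=0.2400, H(A|B=a) = 0.4138
  B=b: p=0.3600, H(A|B=b) = 1.0000
  B=c: p=0.4000, H(A|B=c) = 0.9982
Weighted sum = 0.859 bits.

0.859 bits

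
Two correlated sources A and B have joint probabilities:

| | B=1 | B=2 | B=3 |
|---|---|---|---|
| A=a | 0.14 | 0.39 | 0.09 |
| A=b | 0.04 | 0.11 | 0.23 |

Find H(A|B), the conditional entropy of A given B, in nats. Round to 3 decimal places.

0.549 nats

Marginals: p(A) = (0.6200, 0.3800), p(B) = (0.1800, 0.5000, 0.3200).
H(A|B) = Σ p(B) · H(A|B=·).
  B=1: p=0.1800, H(A|B=1) = 0.5297
  B=2: p=0.5000, H(A|B=2) = 0.5269
  B=3: p=0.3200, H(A|B=3) = 0.5941
Weighted sum = 0.549 nats.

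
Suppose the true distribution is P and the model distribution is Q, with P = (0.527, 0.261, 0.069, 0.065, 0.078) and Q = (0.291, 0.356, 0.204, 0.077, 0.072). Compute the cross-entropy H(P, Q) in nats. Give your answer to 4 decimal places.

H(P,Q) = −Σ p·ln q.
  −0.527·ln(0.291) = 0.65055
  −0.261·ln(0.356) = 0.26957
  −0.069·ln(0.204) = 0.10968
  −0.065·ln(0.077) = 0.16666
  −0.078·ln(0.072) = 0.20522
H(P,Q) = 1.4017 nats.

1.4017 nats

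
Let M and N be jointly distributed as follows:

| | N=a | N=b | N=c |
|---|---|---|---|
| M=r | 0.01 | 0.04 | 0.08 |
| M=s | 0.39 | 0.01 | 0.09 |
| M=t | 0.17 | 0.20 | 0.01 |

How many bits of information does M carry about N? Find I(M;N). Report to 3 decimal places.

0.407 bits

Marginals: p(M) = (0.1300, 0.4900, 0.3800), p(N) = (0.5700, 0.2500, 0.1800).
I(M;N) = Σ p(x,y)·log₂[p(x,y)/(p(x)p(y))].
  (r,a): 0.01·log₂(0.1350) = -0.0289
  (r,b): 0.04·log₂(1.2308) = 0.0120
  (r,c): 0.08·log₂(3.4188) = 0.1419
  (s,a): 0.39·log₂(1.3963) = 0.1878
  (s,b): 0.01·log₂(0.0816) = -0.0361
  (s,c): 0.09·log₂(1.0204) = 0.0026
  (t,a): 0.17·log₂(0.7849) = -0.0594
  (t,b): 0.20·log₂(2.1053) = 0.2148
  (t,c): 0.01·log₂(0.1462) = -0.0277
Sum = 0.407 bits.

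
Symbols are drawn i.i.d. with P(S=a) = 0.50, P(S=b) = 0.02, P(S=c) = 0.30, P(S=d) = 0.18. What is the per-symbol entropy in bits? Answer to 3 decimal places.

H(S) = −Σ p·log₂ p.
  −(0.50)·log₂(0.50) = 0.5000
  −(0.02)·log₂(0.02) = 0.1129
  −(0.30)·log₂(0.30) = 0.5211
  −(0.18)·log₂(0.18) = 0.4453
Sum: 0.5000 + 0.1129 + 0.5211 + 0.4453 = 1.579 bits.

1.579 bits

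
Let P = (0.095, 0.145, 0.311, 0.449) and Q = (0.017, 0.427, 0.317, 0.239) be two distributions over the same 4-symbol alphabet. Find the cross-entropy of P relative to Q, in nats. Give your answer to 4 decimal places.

H(P,Q) = −Σ p·ln q.
  −0.095·ln(0.017) = 0.38708
  −0.145·ln(0.427) = 0.12339
  −0.311·ln(0.317) = 0.35729
  −0.449·ln(0.239) = 0.64265
H(P,Q) = 1.5104 nats.

1.5104 nats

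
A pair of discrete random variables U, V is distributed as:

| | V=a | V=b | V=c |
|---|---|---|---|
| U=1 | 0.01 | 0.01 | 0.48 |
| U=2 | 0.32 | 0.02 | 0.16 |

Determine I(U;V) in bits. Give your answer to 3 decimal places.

Marginals: p(U) = (0.5000, 0.5000), p(V) = (0.3300, 0.0300, 0.6400).
I(U;V) = Σ p(x,y)·log₂[p(x,y)/(p(x)p(y))].
  (1,a): 0.01·log₂(0.0606) = -0.0404
  (1,b): 0.01·log₂(0.6667) = -0.0058
  (1,c): 0.48·log₂(1.5000) = 0.2808
  (2,a): 0.32·log₂(1.9394) = 0.3058
  (2,b): 0.02·log₂(1.3333) = 0.0083
  (2,c): 0.16·log₂(0.5000) = -0.1600
Sum = 0.389 bits.

0.389 bits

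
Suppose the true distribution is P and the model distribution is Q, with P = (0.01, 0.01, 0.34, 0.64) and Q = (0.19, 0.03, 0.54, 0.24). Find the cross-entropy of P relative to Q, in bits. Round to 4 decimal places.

1.6945 bits

H(P,Q) = −Σ p·log₂ q.
  −0.01·log₂(0.19) = 0.02396
  −0.01·log₂(0.03) = 0.05059
  −0.34·log₂(0.54) = 0.30225
  −0.64·log₂(0.24) = 1.31769
H(P,Q) = 1.6945 bits.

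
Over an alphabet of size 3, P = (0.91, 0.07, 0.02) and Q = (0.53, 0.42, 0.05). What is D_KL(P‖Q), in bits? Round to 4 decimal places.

D(P‖Q) = Σ p·log₂(p/q).
  0.91·log₂(0.91/0.53) = 0.70969
  0.07·log₂(0.07/0.42) = -0.18095
  0.02·log₂(0.02/0.05) = -0.02644
D(P‖Q) = 0.5023 bits.

0.5023 bits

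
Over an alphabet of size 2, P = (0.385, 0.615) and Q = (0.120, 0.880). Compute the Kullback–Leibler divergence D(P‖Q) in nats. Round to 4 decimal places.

0.2285 nats

D(P‖Q) = Σ p·ln(p/q).
  0.385·ln(0.385/0.120) = 0.44881
  0.615·ln(0.615/0.880) = -0.22035
D(P‖Q) = 0.2285 nats.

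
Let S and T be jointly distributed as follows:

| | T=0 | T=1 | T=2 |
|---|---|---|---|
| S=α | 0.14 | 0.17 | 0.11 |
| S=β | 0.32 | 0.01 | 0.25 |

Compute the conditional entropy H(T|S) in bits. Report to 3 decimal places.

Marginals: p(S) = (0.4200, 0.5800), p(T) = (0.4600, 0.1800, 0.3600).
H(T|S) = Σ p(S) · H(T|S=·).
  S=α: p=0.4200, H(T|S=α) = 1.5627
  S=β: p=0.5800, H(T|S=β) = 1.0977
Weighted sum = 1.293 bits.

1.293 bits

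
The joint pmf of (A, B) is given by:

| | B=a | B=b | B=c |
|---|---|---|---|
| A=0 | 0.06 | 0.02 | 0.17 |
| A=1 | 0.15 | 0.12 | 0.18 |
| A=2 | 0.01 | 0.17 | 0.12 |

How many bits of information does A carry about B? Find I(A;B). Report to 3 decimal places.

Marginals: p(A) = (0.2500, 0.4500, 0.3000), p(B) = (0.2200, 0.3100, 0.4700).
I(A;B) = Σ p(x,y)·log₂[p(x,y)/(p(x)p(y))].
  (0,a): 0.06·log₂(1.0909) = 0.0075
  (0,b): 0.02·log₂(0.2581) = -0.0391
  (0,c): 0.17·log₂(1.4468) = 0.0906
  (1,a): 0.15·log₂(1.5152) = 0.0899
  (1,b): 0.12·log₂(0.8602) = -0.0261
  (1,c): 0.18·log₂(0.8511) = -0.0419
  (2,a): 0.01·log₂(0.1515) = -0.0272
  (2,b): 0.17·log₂(1.8280) = 0.1479
  (2,c): 0.12·log₂(0.8511) = -0.0279
Sum = 0.174 bits.

0.174 bits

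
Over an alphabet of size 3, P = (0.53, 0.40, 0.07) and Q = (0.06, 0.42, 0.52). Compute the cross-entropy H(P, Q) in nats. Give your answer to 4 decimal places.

H(P,Q) = −Σ p·ln q.
  −0.53·ln(0.06) = 1.49111
  −0.40·ln(0.42) = 0.34700
  −0.07·ln(0.52) = 0.04577
H(P,Q) = 1.8839 nats.

1.8839 nats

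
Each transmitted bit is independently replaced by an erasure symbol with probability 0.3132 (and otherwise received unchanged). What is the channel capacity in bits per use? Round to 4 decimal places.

Binary erasure channel: capacity C = 1 − ε.
C = 1 − 0.3132 = 0.6868 bits per channel use.

0.6868 bits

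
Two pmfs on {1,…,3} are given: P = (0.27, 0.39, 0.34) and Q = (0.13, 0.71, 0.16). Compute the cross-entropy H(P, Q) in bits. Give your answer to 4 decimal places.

H(P,Q) = −Σ p·log₂ q.
  −0.27·log₂(0.13) = 0.79472
  −0.39·log₂(0.71) = 0.19270
  −0.34·log₂(0.16) = 0.89891
H(P,Q) = 1.8863 bits.

1.8863 bits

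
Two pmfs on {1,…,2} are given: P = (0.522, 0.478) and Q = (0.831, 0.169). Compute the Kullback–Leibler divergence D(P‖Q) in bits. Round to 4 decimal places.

D(P‖Q) = Σ p·log₂(p/q).
  0.522·log₂(0.522/0.831) = -0.35016
  0.478·log₂(0.478/0.169) = 0.71699
D(P‖Q) = 0.3668 bits.

0.3668 bits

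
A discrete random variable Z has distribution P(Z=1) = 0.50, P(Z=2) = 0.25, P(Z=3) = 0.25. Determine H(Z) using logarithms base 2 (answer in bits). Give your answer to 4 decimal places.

1.5000 bits

H(Z) = −Σ p·log₂ p.
  −(0.50)·log₂(0.50) = 0.50000
  −(0.25)·log₂(0.25) = 0.50000
  −(0.25)·log₂(0.25) = 0.50000
Sum: 0.50000 + 0.50000 + 0.50000 = 1.5000 bits.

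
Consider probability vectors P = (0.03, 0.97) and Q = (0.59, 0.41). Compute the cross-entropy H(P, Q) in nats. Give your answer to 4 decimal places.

H(P,Q) = −Σ p·ln q.
  −0.03·ln(0.59) = 0.01583
  −0.97·ln(0.41) = 0.86485
H(P,Q) = 0.8807 nats.

0.8807 nats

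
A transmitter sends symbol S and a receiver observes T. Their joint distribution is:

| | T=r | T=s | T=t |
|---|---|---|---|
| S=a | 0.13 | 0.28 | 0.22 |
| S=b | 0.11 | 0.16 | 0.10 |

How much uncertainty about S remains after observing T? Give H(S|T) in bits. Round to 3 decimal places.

0.942 bits

Chain rule: H(S|T) = H(S,T) − H(T).
Marginals: p(S) = (0.6300, 0.3700), p(T) = (0.2400, 0.4400, 0.3200).
H(S,T) = 2.4829 bits; H(T) = 1.5413 bits.
H(S|T) = 2.4829 − 1.5413 = 0.942 bits.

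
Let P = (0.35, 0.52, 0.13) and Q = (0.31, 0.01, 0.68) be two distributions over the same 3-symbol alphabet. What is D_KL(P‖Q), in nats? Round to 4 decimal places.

D(P‖Q) = Σ p·ln(p/q).
  0.35·ln(0.35/0.31) = 0.04248
  0.52·ln(0.52/0.01) = 2.05465
  0.13·ln(0.13/0.68) = -0.21509
D(P‖Q) = 1.8820 nats.

1.8820 nats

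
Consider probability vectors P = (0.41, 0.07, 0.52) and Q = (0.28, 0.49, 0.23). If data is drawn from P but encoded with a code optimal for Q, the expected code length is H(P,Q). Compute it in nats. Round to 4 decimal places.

H(P,Q) = −Σ p·ln q.
  −0.41·ln(0.28) = 0.52192
  −0.07·ln(0.49) = 0.04993
  −0.52·ln(0.23) = 0.76423
H(P,Q) = 1.3361 nats.

1.3361 nats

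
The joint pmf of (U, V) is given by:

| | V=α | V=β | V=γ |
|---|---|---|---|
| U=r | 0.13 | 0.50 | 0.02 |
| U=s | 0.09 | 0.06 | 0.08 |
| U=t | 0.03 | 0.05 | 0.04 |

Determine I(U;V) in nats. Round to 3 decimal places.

0.134 nats

Marginals: p(U) = (0.6500, 0.2300, 0.1200), p(V) = (0.2500, 0.6100, 0.1400).
I(U;V) = Σ p(x,y)·ln[p(x,y)/(p(x)p(y))].
  (r,α): 0.13·ln(0.8000) = -0.0290
  (r,β): 0.50·ln(1.2610) = 0.1160
  (r,γ): 0.02·ln(0.2198) = -0.0303
  (s,α): 0.09·ln(1.5652) = 0.0403
  (s,β): 0.06·ln(0.4277) = -0.0510
  (s,γ): 0.08·ln(2.4845) = 0.0728
  (t,α): 0.03·ln(1.0000) = 0.0000
  (t,β): 0.05·ln(0.6831) = -0.0191
  (t,γ): 0.04·ln(2.3810) = 0.0347
Sum = 0.134 nats.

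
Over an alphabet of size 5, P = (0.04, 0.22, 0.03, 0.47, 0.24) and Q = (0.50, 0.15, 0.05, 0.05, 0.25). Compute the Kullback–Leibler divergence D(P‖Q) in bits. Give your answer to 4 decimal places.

1.4589 bits

D(P‖Q) = Σ p·log₂(p/q).
  0.04·log₂(0.04/0.50) = -0.14575
  0.22·log₂(0.22/0.15) = 0.12156
  0.03·log₂(0.03/0.05) = -0.02211
  0.47·log₂(0.47/0.05) = 1.51935
  0.24·log₂(0.24/0.25) = -0.01413
D(P‖Q) = 1.4589 bits.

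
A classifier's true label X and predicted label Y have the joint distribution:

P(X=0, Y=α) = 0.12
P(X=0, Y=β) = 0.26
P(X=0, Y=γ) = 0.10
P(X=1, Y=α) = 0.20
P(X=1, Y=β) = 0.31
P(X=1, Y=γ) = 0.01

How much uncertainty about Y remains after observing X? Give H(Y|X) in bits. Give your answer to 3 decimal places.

Chain rule: H(Y|X) = H(X,Y) − H(X).
Marginals: p(X) = (0.4800, 0.5200), p(Y) = (0.3200, 0.5700, 0.1100).
H(X,Y) = 2.2592 bits; H(X) = 0.9988 bits.
H(Y|X) = 2.2592 − 0.9988 = 1.260 bits.

1.260 bits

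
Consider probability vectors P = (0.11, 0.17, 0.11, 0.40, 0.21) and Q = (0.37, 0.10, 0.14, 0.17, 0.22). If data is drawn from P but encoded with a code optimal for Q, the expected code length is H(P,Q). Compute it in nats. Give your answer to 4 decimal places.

H(P,Q) = −Σ p·ln q.
  −0.11·ln(0.37) = 0.10937
  −0.17·ln(0.10) = 0.39144
  −0.11·ln(0.14) = 0.21627
  −0.40·ln(0.17) = 0.70878
  −0.21·ln(0.22) = 0.31797
H(P,Q) = 1.7438 nats.

1.7438 nats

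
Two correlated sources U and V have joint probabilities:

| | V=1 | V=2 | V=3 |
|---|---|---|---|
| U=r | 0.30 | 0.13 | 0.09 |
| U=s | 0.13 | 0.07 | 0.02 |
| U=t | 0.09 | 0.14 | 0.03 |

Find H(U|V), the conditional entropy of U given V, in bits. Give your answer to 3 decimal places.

1.425 bits

Chain rule: H(U|V) = H(U,V) − H(V).
Marginals: p(U) = (0.5200, 0.2200, 0.2600), p(V) = (0.5200, 0.3400, 0.1400).
H(U,V) = 2.8420 bits; H(V) = 1.4169 bits.
H(U|V) = 2.8420 − 1.4169 = 1.425 bits.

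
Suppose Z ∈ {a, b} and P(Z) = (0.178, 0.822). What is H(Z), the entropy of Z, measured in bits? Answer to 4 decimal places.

H(Z) = −Σ p·log₂ p.
  −(0.178)·log₂(0.178) = 0.44323
  −(0.822)·log₂(0.822) = 0.23245
Sum: 0.44323 + 0.23245 = 0.6757 bits.

0.6757 bits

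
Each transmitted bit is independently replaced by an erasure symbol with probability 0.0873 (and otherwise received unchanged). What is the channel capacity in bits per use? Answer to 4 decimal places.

0.9127 bits

Binary erasure channel: capacity C = 1 − ε.
C = 1 − 0.0873 = 0.9127 bits per channel use.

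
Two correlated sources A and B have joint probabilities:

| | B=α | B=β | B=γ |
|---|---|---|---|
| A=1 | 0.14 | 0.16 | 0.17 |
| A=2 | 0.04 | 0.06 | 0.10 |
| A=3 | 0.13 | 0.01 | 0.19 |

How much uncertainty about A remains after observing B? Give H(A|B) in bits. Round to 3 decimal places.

Chain rule: H(A|B) = H(A,B) − H(B).
Marginals: p(A) = (0.4700, 0.2000, 0.3300), p(B) = (0.3100, 0.2300, 0.4600).
H(A,B) = 2.9205 bits; H(B) = 1.5268 bits.
H(A|B) = 2.9205 − 1.5268 = 1.394 bits.

1.394 bits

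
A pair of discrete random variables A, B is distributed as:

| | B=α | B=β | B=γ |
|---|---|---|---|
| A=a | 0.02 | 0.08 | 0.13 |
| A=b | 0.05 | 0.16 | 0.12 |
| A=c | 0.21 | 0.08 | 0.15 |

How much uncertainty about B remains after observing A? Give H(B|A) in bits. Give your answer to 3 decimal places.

1.431 bits

Marginals: p(A) = (0.2300, 0.3300, 0.4400), p(B) = (0.2800, 0.3200, 0.4000).
H(B|A) = Σ p(A) · H(B|A=·).
  A=a: p=0.2300, H(B|A=a) = 1.3016
  A=b: p=0.3300, H(B|A=b) = 1.4496
  A=c: p=0.4400, H(B|A=c) = 1.4857
Weighted sum = 1.431 bits.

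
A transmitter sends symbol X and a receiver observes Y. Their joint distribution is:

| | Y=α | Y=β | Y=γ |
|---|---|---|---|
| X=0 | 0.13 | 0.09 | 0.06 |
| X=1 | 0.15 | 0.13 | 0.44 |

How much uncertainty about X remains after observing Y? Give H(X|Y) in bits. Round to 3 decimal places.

0.758 bits

Marginals: p(X) = (0.2800, 0.7200), p(Y) = (0.2800, 0.2200, 0.5000).
H(X|Y) = Σ p(Y) · H(X|Y=·).
  Y=α: p=0.2800, H(X|Y=α) = 0.9963
  Y=β: p=0.2200, H(X|Y=β) = 0.9760
  Y=γ: p=0.5000, H(X|Y=γ) = 0.5294
Weighted sum = 0.758 bits.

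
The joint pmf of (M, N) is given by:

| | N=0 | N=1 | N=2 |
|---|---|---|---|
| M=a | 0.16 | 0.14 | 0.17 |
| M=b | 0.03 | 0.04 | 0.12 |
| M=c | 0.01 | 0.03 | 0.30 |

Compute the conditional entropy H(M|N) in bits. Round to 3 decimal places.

1.312 bits

Marginals: p(M) = (0.4700, 0.1900, 0.3400), p(N) = (0.2000, 0.2100, 0.5900).
H(M|N) = Σ p(N) · H(M|N=·).
  N=0: p=0.2000, H(M|N=0) = 0.8842
  N=1: p=0.2100, H(M|N=1) = 1.2467
  N=2: p=0.5900, H(M|N=2) = 1.4807
Weighted sum = 1.312 bits.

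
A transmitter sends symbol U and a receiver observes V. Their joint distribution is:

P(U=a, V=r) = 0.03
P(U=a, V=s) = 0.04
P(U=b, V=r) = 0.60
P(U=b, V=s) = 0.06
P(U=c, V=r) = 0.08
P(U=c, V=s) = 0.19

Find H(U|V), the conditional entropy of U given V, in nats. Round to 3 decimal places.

0.625 nats

Chain rule: H(U|V) = H(U,V) − H(V).
Marginals: p(U) = (0.0700, 0.6600, 0.2700), p(V) = (0.7100, 0.2900).
H(U,V) = 1.2268 nats; H(V) = 0.6022 nats.
H(U|V) = 1.2268 − 0.6022 = 0.625 nats.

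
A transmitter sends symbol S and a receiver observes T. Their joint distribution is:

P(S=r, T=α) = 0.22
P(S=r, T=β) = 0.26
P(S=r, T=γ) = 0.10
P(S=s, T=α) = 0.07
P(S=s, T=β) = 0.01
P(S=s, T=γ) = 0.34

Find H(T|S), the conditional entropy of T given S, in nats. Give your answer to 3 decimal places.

Marginals: p(S) = (0.5800, 0.4200), p(T) = (0.2900, 0.2700, 0.4400).
H(T|S) = Σ p(S) · H(T|S=·).
  S=r: p=0.5800, H(T|S=r) = 1.0305
  S=s: p=0.4200, H(T|S=s) = 0.5587
Weighted sum = 0.832 nats.

0.832 nats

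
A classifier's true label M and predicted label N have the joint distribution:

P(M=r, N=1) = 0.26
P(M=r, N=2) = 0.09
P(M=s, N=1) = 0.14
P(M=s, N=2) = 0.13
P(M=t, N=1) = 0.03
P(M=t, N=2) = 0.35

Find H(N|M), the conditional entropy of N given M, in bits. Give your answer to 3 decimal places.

Marginals: p(M) = (0.3500, 0.2700, 0.3800), p(N) = (0.4300, 0.5700).
H(N|M) = Σ p(M) · H(N|M=·).
  M=r: p=0.3500, H(N|M=r) = 0.8224
  M=s: p=0.2700, H(N|M=s) = 0.9990
  M=t: p=0.3800, H(N|M=t) = 0.3985
Weighted sum = 0.709 bits.

0.709 bits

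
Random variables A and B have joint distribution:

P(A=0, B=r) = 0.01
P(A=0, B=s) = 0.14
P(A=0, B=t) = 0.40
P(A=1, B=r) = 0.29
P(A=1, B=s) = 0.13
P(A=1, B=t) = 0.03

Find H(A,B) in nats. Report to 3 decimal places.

1.417 nats

H(A,B) = −Σ p(x,y)·ln p(x,y) over all 6 cells.
  cell (0,r): −0.01·ln0.01 = 0.0461
  cell (0,s): −0.14·ln0.14 = 0.2753
  cell (0,t): −0.40·ln0.40 = 0.3665
  cell (1,r): −0.29·ln0.29 = 0.3590
  cell (1,s): −0.13·ln0.13 = 0.2652
  cell (1,t): −0.03·ln0.03 = 0.1052
Sum = 1.417 nats.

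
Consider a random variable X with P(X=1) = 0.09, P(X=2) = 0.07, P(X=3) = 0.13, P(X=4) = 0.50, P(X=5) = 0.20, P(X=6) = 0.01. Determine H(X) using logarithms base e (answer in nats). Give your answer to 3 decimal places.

1.383 nats

H(X) = −Σ p·ln p.
  −(0.09)·ln(0.09) = 0.2167
  −(0.07)·ln(0.07) = 0.1861
  −(0.13)·ln(0.13) = 0.2652
  −(0.50)·ln(0.50) = 0.3466
  −(0.20)·ln(0.20) = 0.3219
  −(0.01)·ln(0.01) = 0.0461
Sum: 0.2167 + 0.1861 + 0.2652 + 0.3466 + 0.3219 + 0.0461 = 1.383 nats.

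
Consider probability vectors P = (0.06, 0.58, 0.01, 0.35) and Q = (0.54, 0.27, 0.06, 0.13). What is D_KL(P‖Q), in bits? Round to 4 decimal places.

0.9238 bits

D(P‖Q) = Σ p·log₂(p/q).
  0.06·log₂(0.06/0.54) = -0.19020
  0.58·log₂(0.58/0.27) = 0.63979
  0.01·log₂(0.01/0.06) = -0.02585
  0.35·log₂(0.35/0.13) = 0.50010
D(P‖Q) = 0.9238 bits.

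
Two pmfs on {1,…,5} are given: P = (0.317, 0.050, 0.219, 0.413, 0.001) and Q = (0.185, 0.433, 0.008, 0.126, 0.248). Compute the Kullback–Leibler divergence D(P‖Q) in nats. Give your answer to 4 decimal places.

D(P‖Q) = Σ p·ln(p/q).
  0.317·ln(0.317/0.185) = 0.17072
  0.050·ln(0.050/0.433) = -0.10794
  0.219·ln(0.219/0.008) = 0.72481
  0.413·ln(0.413/0.126) = 0.49030
  0.001·ln(0.001/0.248) = -0.00551
D(P‖Q) = 1.2724 nats.

1.2724 nats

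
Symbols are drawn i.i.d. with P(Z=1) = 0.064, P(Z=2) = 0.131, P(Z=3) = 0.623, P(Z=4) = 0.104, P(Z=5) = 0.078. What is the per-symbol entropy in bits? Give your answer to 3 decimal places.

1.690 bits

H(Z) = −Σ p·log₂ p.
  −(0.064)·log₂(0.064) = 0.2538
  −(0.131)·log₂(0.131) = 0.3841
  −(0.623)·log₂(0.623) = 0.4253
  −(0.104)·log₂(0.104) = 0.3396
  −(0.078)·log₂(0.078) = 0.2871
Sum: 0.2538 + 0.3841 + 0.4253 + 0.3396 + 0.2871 = 1.690 bits.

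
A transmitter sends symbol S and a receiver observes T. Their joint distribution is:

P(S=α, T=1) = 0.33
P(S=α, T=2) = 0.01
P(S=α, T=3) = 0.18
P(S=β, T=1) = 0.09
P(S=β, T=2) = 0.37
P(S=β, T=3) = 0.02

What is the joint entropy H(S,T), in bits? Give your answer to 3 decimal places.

1.996 bits

H(S,T) = −Σ p(x,y)·log₂ p(x,y) over all 6 cells.
  cell (α,1): −0.33·log₂0.33 = 0.5278
  cell (α,2): −0.01·log₂0.01 = 0.0664
  cell (α,3): −0.18·log₂0.18 = 0.4453
  cell (β,1): −0.09·log₂0.09 = 0.3127
  cell (β,2): −0.37·log₂0.37 = 0.5307
  cell (β,3): −0.02·log₂0.02 = 0.1129
Sum = 1.996 bits.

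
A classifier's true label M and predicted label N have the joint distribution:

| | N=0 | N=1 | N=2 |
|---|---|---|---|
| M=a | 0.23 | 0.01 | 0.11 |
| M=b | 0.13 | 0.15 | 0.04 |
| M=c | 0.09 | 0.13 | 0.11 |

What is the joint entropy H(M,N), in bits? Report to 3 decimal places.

H(M,N) = −Σ p(x,y)·log₂ p(x,y) over all 9 cells.
  cell (a,0): −0.23·log₂0.23 = 0.4877
  cell (a,1): −0.01·log₂0.01 = 0.0664
  cell (a,2): −0.11·log₂0.11 = 0.3503
  cell (b,0): −0.13·log₂0.13 = 0.3826
  cell (b,1): −0.15·log₂0.15 = 0.4105
  cell (b,2): −0.04·log₂0.04 = 0.1858
  cell (c,0): −0.09·log₂0.09 = 0.3127
  cell (c,1): −0.13·log₂0.13 = 0.3826
  cell (c,2): −0.11·log₂0.11 = 0.3503
Sum = 2.929 bits.

2.929 bits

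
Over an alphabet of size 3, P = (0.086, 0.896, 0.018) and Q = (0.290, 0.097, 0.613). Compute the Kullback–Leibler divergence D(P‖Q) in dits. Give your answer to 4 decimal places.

D(P‖Q) = Σ p·log₁₀(p/q).
  0.086·log₁₀(0.086/0.290) = -0.04540
  0.896·log₁₀(0.896/0.097) = 0.86512
  0.018·log₁₀(0.018/0.613) = -0.02758
D(P‖Q) = 0.7921 dits.

0.7921 dits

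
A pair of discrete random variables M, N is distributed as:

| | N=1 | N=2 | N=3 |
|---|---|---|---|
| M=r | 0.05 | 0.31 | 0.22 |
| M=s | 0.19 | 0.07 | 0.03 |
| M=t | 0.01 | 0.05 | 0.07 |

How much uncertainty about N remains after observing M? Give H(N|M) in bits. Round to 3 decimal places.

Marginals: p(M) = (0.5800, 0.2900, 0.1300), p(N) = (0.2500, 0.4300, 0.3200).
H(N|M) = Σ p(M) · H(N|M=·).
  M=r: p=0.5800, H(N|M=r) = 1.3184
  M=s: p=0.2900, H(N|M=s) = 1.2333
  M=t: p=0.1300, H(N|M=t) = 1.2957
Weighted sum = 1.291 bits.

1.291 bits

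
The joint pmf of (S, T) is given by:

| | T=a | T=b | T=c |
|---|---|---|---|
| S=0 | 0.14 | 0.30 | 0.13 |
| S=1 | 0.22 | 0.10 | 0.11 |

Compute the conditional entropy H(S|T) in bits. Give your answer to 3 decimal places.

Chain rule: H(S|T) = H(S,T) − H(T).
Marginals: p(S) = (0.5700, 0.4300), p(T) = (0.3600, 0.4000, 0.2400).
H(S,T) = 2.4639 bits; H(T) = 1.5535 bits.
H(S|T) = 2.4639 − 1.5535 = 0.910 bits.

0.910 bits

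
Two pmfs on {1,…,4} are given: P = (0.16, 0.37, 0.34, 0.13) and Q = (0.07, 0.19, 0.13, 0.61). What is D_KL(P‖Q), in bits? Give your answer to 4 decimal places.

D(P‖Q) = Σ p·log₂(p/q).
  0.16·log₂(0.16/0.07) = 0.19082
  0.37·log₂(0.37/0.19) = 0.35576
  0.34·log₂(0.34/0.13) = 0.47159
  0.13·log₂(0.13/0.61) = -0.28994
D(P‖Q) = 0.7282 bits.

0.7282 bits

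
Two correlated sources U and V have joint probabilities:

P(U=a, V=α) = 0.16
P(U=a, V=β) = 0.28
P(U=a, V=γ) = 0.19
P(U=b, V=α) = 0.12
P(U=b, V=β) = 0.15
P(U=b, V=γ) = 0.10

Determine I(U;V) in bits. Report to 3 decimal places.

Marginals: p(U) = (0.6300, 0.3700), p(V) = (0.2800, 0.4300, 0.2900).
I(U;V) = Σ p(x,y)·log₂[p(x,y)/(p(x)p(y))].
  (a,α): 0.16·log₂(0.9070) = -0.0225
  (a,β): 0.28·log₂(1.0336) = 0.0133
  (a,γ): 0.19·log₂(1.0400) = 0.0107
  (b,α): 0.12·log₂(1.1583) = 0.0254
  (b,β): 0.15·log₂(0.9428) = -0.0127
  (b,γ): 0.10·log₂(0.9320) = -0.0102
Sum = 0.004 bits.

0.004 bits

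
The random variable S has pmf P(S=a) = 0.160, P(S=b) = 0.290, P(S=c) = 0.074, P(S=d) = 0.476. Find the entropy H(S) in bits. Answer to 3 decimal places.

H(S) = −Σ p·log₂ p.
  −(0.160)·log₂(0.160) = 0.4230
  −(0.290)·log₂(0.290) = 0.5179
  −(0.074)·log₂(0.074) = 0.2780
  −(0.476)·log₂(0.476) = 0.5098
Sum: 0.4230 + 0.5179 + 0.2780 + 0.5098 = 1.729 bits.

1.729 bits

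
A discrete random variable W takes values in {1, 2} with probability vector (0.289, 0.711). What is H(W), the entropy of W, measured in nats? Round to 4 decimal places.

0.6013 nats

H(W) = −Σ p·ln p.
  −(0.289)·ln(0.289) = 0.35874
  −(0.711)·ln(0.711) = 0.24251
Sum: 0.35874 + 0.24251 = 0.6013 nats.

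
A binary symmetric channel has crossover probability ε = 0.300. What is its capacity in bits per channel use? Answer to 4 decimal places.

Binary symmetric channel: C = 1 − h₂(ε) where h₂ is the binary entropy function.
h₂(0.300) = −0.300·log₂0.300 − 0.700·log₂0.700 = 0.8813.
C = 1 − 0.8813 = 0.1187 bits per channel use.

0.1187 bits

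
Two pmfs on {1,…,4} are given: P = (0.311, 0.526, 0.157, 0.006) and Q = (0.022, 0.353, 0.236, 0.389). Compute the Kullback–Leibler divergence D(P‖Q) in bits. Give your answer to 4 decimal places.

D(P‖Q) = Σ p·log₂(p/q).
  0.311·log₂(0.311/0.022) = 1.18844
  0.526·log₂(0.526/0.353) = 0.30266
  0.157·log₂(0.157/0.236) = -0.09232
  0.006·log₂(0.006/0.389) = -0.03611
D(P‖Q) = 1.3627 bits.

1.3627 bits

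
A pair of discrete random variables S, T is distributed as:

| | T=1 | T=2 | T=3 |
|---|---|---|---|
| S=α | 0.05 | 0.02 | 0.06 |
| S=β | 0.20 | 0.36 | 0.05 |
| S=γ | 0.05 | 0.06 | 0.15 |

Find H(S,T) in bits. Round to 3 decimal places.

H(S,T) = −Σ p(x,y)·log₂ p(x,y) over all 9 cells.
  cell (α,1): −0.05·log₂0.05 = 0.2161
  cell (α,2): −0.02·log₂0.02 = 0.1129
  cell (α,3): −0.06·log₂0.06 = 0.2435
  cell (β,1): −0.20·log₂0.20 = 0.4644
  cell (β,2): −0.36·log₂0.36 = 0.5306
  cell (β,3): −0.05·log₂0.05 = 0.2161
  cell (γ,1): −0.05·log₂0.05 = 0.2161
  cell (γ,2): −0.06·log₂0.06 = 0.2435
  cell (γ,3): −0.15·log₂0.15 = 0.4105
Sum = 2.654 bits.

2.654 bits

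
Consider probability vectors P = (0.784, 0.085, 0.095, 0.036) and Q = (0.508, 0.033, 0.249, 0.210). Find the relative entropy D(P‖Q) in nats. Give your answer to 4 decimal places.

0.2656 nats

D(P‖Q) = Σ p·ln(p/q).
  0.784·ln(0.784/0.508) = 0.34020
  0.085·ln(0.085/0.033) = 0.08042
  0.095·ln(0.095/0.249) = -0.09154
  0.036·ln(0.036/0.210) = -0.06349
D(P‖Q) = 0.2656 nats.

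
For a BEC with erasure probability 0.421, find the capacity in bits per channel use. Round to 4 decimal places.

Binary erasure channel: capacity C = 1 − ε.
C = 1 − 0.421 = 0.5790 bits per channel use.

0.5790 bits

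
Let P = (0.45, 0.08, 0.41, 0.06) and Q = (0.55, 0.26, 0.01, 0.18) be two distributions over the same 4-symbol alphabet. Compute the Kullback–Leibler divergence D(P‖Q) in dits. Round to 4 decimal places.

0.5524 dits

D(P‖Q) = Σ p·log₁₀(p/q).
  0.45·log₁₀(0.45/0.55) = -0.03922
  0.08·log₁₀(0.08/0.26) = -0.04095
  0.41·log₁₀(0.41/0.01) = 0.66124
  0.06·log₁₀(0.06/0.18) = -0.02863
D(P‖Q) = 0.5524 dits.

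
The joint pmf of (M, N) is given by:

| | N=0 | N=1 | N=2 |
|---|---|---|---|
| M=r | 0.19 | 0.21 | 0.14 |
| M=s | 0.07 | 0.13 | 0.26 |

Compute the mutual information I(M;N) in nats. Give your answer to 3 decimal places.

0.053 nats

Marginals: p(M) = (0.5400, 0.4600), p(N) = (0.2600, 0.3400, 0.4000).
I(M;N) = H(M) + H(N) − H(M,N).
H(M) = 0.6899, H(N) = 1.0836, H(M,N) = 1.7201.
I(M;N) = 0.6899 + 1.0836 − 1.7201 = 0.053 nats.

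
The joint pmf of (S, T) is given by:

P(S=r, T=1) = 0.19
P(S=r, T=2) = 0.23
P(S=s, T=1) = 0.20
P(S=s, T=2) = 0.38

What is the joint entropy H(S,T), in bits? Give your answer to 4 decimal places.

H(S,T) = −Σ p(x,y)·log₂ p(x,y) over all 4 cells.
  cell (r,1): −0.19·log₂0.19 = 0.45523
  cell (r,2): −0.23·log₂0.23 = 0.48767
  cell (s,1): −0.20·log₂0.20 = 0.46439
  cell (s,2): −0.38·log₂0.38 = 0.53045
Sum = 1.9377 bits.

1.9377 bits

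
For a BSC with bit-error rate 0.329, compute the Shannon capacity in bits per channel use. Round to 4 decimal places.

0.0861 bits

Binary symmetric channel: C = 1 − h₂(ε) where h₂ is the binary entropy function.
h₂(0.329) = −0.329·log₂0.329 − 0.671·log₂0.671 = 0.9139.
C = 1 − 0.9139 = 0.0861 bits per channel use.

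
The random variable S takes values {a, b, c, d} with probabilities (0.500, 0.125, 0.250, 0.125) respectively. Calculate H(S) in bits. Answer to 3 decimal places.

H(S) = −Σ p·log₂ p.
  −(0.500)·log₂(0.500) = 0.5000
  −(0.125)·log₂(0.125) = 0.3750
  −(0.250)·log₂(0.250) = 0.5000
  −(0.125)·log₂(0.125) = 0.3750
Sum: 0.5000 + 0.3750 + 0.5000 + 0.3750 = 1.750 bits.

1.750 bits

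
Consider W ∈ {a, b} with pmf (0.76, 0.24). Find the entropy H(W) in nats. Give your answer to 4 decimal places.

H(W) = −Σ p·ln p.
  −(0.76)·ln(0.76) = 0.20857
  −(0.24)·ln(0.24) = 0.34251
Sum: 0.20857 + 0.34251 = 0.5511 nats.

0.5511 nats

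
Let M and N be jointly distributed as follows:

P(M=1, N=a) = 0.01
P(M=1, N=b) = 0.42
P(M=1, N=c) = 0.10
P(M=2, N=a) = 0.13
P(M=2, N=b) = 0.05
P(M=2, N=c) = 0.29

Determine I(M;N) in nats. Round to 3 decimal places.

Marginals: p(M) = (0.5300, 0.4700), p(N) = (0.1400, 0.4700, 0.3900).
I(M;N) = H(M) + H(N) − H(M,N).
H(M) = 0.6913, H(N) = 0.9973, H(M,N) = 1.4147.
I(M;N) = 0.6913 + 0.9973 − 1.4147 = 0.274 nats.

0.274 nats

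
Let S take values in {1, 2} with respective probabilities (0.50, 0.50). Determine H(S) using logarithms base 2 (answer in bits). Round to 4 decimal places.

H(S) = −Σ p·log₂ p.
  −(0.50)·log₂(0.50) = 0.50000
  −(0.50)·log₂(0.50) = 0.50000
Sum: 0.50000 + 0.50000 = 1.0000 bits.

1.0000 bits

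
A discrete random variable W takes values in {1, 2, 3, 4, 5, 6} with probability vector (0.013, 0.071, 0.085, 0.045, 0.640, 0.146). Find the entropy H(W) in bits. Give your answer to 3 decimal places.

1.673 bits

H(W) = −Σ p·log₂ p.
  −(0.013)·log₂(0.013) = 0.0814
  −(0.071)·log₂(0.071) = 0.2709
  −(0.085)·log₂(0.085) = 0.3023
  −(0.045)·log₂(0.045) = 0.2013
  −(0.640)·log₂(0.640) = 0.4121
  −(0.146)·log₂(0.146) = 0.4053
Sum: 0.0814 + 0.2709 + 0.3023 + 0.2013 + 0.4121 + 0.4053 = 1.673 bits.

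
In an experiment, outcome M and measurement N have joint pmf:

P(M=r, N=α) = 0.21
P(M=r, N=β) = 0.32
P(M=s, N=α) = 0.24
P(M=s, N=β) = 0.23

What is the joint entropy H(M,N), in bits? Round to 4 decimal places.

1.9807 bits

H(M,N) = −Σ p(x,y)·log₂ p(x,y) over all 4 cells.
  cell (r,α): −0.21·log₂0.21 = 0.47282
  cell (r,β): −0.32·log₂0.32 = 0.52603
  cell (s,α): −0.24·log₂0.24 = 0.49413
  cell (s,β): −0.23·log₂0.23 = 0.48767
Sum = 1.9807 bits.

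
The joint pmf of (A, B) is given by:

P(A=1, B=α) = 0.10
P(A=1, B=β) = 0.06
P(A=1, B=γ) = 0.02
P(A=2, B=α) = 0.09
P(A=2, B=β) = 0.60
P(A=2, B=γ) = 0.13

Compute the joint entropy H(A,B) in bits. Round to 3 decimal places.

1.826 bits

H(A,B) = −Σ p(x,y)·log₂ p(x,y) over all 6 cells.
  cell (1,α): −0.10·log₂0.10 = 0.3322
  cell (1,β): −0.06·log₂0.06 = 0.2435
  cell (1,γ): −0.02·log₂0.02 = 0.1129
  cell (2,α): −0.09·log₂0.09 = 0.3127
  cell (2,β): −0.60·log₂0.60 = 0.4422
  cell (2,γ): −0.13·log₂0.13 = 0.3826
Sum = 1.826 bits.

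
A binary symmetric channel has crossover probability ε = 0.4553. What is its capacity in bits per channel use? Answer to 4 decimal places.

0.0058 bits

Binary symmetric channel: C = 1 − h₂(ε) where h₂ is the binary entropy function.
h₂(0.4553) = −0.4553·log₂0.4553 − 0.5447·log₂0.5447 = 0.9942.
C = 1 − 0.9942 = 0.0058 bits per channel use.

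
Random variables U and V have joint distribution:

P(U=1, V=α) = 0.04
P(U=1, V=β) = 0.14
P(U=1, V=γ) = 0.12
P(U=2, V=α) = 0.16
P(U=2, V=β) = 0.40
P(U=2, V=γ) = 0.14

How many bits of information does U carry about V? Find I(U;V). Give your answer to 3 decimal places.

Marginals: p(U) = (0.3000, 0.7000), p(V) = (0.2000, 0.5400, 0.2600).
I(U;V) = Σ p(x,y)·log₂[p(x,y)/(p(x)p(y))].
  (1,α): 0.04·log₂(0.6667) = -0.0234
  (1,β): 0.14·log₂(0.8642) = -0.0295
  (1,γ): 0.12·log₂(1.5385) = 0.0746
  (2,α): 0.16·log₂(1.1429) = 0.0308
  (2,β): 0.40·log₂(1.0582) = 0.0326
  (2,γ): 0.14·log₂(0.7692) = -0.0530
Sum = 0.032 bits.

0.032 bits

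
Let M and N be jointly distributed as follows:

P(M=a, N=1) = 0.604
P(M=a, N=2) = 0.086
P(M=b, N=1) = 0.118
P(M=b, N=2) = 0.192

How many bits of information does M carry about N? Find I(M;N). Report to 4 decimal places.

0.1812 bits

Marginals: p(M) = (0.6900, 0.3100), p(N) = (0.7220, 0.2780).
I(M;N) = H(M) + H(N) − H(M,N).
H(M) = 0.8932, H(N) = 0.8527, H(M,N) = 1.5647.
I(M;N) = 0.8932 + 0.8527 − 1.5647 = 0.1812 bits.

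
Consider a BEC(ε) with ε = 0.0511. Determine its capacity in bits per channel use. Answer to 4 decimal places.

Binary erasure channel: capacity C = 1 − ε.
C = 1 − 0.0511 = 0.9489 bits per channel use.

0.9489 bits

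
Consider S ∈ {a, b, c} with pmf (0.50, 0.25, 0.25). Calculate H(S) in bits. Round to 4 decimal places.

H(S) = −Σ p·log₂ p.
  −(0.50)·log₂(0.50) = 0.50000
  −(0.25)·log₂(0.25) = 0.50000
  −(0.25)·log₂(0.25) = 0.50000
Sum: 0.50000 + 0.50000 + 0.50000 = 1.5000 bits.

1.5000 bits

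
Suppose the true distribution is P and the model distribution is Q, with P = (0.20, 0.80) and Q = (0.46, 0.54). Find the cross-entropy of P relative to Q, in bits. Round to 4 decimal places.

0.9352 bits

H(P,Q) = −Σ p·log₂ q.
  −0.20·log₂(0.46) = 0.22406
  −0.80·log₂(0.54) = 0.71117
H(P,Q) = 0.9352 bits.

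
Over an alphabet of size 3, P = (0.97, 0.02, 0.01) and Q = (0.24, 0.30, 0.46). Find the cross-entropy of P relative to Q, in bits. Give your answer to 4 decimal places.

2.0431 bits

H(P,Q) = −Σ p·log₂ q.
  −0.97·log₂(0.24) = 1.99713
  −0.02·log₂(0.30) = 0.03474
  −0.01·log₂(0.46) = 0.01120
H(P,Q) = 2.0431 bits.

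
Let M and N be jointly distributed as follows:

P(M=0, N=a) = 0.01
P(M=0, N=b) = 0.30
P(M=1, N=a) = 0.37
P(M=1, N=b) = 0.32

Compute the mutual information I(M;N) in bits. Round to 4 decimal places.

Marginals: p(M) = (0.3100, 0.6900), p(N) = (0.3800, 0.6200).
I(M;N) = H(M) + H(N) − H(M,N).
H(M) = 0.8932, H(N) = 0.9580, H(M,N) = 1.6443.
I(M;N) = 0.8932 + 0.9580 − 1.6443 = 0.2069 bits.

0.2069 bits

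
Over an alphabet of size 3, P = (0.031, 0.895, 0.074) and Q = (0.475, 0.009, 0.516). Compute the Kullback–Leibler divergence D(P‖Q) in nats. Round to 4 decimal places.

D(P‖Q) = Σ p·ln(p/q).
  0.031·ln(0.031/0.475) = -0.08461
  0.895·ln(0.895/0.009) = 4.11664
  0.074·ln(0.074/0.516) = -0.14371
D(P‖Q) = 3.8883 nats.

3.8883 nats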